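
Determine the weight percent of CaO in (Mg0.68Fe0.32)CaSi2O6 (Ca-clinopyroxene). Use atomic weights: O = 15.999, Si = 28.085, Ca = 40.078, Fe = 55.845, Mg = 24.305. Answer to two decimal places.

24.74 wt%

M((Mg0.68Fe0.32)CaSi2O6) = 226.640 g/mol; M(CaO) = 56.077 g/mol.
Moles CaO per formula unit = 1 Ca ÷ 1 = 1.0000.
CaO fraction = (1.0000 × 56.077) / 226.640 = 56.077/226.640 = 0.2474.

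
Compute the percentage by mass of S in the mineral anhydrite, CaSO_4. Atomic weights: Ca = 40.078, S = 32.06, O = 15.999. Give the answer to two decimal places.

Formula mass = 1×40.078 + 1×32.06 + 4×15.999 = 136.134 g/mol, of which 32.060 g is S.
So S makes up 32.060/136.134 = 0.2355 of the mass, i.e. 23.55%.

23.55 wt%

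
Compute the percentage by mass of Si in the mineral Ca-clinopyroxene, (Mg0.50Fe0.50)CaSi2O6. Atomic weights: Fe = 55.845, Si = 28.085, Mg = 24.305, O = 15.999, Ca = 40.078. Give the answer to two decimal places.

Formula mass = 0.50×24.305 + 0.50×55.845 + 1×40.078 + 2×28.085 + 6×15.999 = 232.317 g/mol, of which 56.170 g is Si.
So Si makes up 56.170/232.317 = 0.2418 of the mass, i.e. 24.18%.

24.18 wt%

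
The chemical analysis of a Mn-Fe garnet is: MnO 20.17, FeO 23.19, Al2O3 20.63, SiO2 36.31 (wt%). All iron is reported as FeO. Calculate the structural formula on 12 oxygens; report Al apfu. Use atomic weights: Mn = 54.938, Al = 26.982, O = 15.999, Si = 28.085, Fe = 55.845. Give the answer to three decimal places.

MnO: 20.17/70.937 = 0.28434 mol → 0.28434 mol Mn, 0.28434 mol O.
FeO: 23.19/71.844 = 0.32278 mol → 0.32278 mol Fe, 0.32278 mol O.
Al2O3: 20.63/101.961 = 0.20233 mol → 0.40466 mol Al, 0.60699 mol O.
SiO2: 36.31/60.083 = 0.60433 mol → 0.60433 mol Si, 1.20866 mol O.
Total oxygen = 2.42277 mol. Normalization factor = 12/2.42277 = 4.95301.
Al per 12 O = 0.40466 × 4.95301 = 2.004.

2.004 Al apfu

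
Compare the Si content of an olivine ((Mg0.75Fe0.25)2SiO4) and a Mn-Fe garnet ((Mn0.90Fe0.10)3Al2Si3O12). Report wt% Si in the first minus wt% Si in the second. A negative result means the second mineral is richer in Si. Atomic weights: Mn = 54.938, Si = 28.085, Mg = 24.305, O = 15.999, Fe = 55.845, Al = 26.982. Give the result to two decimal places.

0.94 percentage points

First mineral: 28.085 g Si in 156.461 g formula = 17.95 wt% Si.
Second mineral: 84.255 g Si in 495.293 g formula = 17.01 wt% Si.
17.95% − 17.01% gives a difference of 0.94 percentage points.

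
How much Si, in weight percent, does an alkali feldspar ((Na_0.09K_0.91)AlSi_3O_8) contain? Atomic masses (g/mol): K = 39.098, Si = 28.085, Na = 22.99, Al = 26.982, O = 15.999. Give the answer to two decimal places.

Formula mass = 0.09·22.99 + 0.91·39.098 + 1·26.982 + 3·28.085 + 8·15.999 = 276.877 g/mol, of which 84.255 g is Si.
So Si makes up 84.255/276.877 = 0.3043 of the mass, i.e. 30.43%.

30.43 weight percent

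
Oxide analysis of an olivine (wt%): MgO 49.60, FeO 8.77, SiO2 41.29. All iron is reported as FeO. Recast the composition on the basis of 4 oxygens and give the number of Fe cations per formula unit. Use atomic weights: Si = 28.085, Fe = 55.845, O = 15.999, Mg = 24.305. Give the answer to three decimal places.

0.179 Fe apfu

49.60 wt% MgO ÷ 40.304 g/mol = 1.23065 mol, giving 1.23065 Mg and 1.23065 O.
8.77 wt% FeO ÷ 71.844 g/mol = 0.12207 mol, giving 0.12207 Fe and 0.12207 O.
41.29 wt% SiO2 ÷ 60.083 g/mol = 0.68722 mol, giving 0.68722 Si and 1.37444 O.
Oxygen sums to 2.72716; scaling by 4/2.72716 = 1.46673 puts the formula on 4 O.
Fe: 0.12207 × 1.46673 = 0.179 atoms per formula unit.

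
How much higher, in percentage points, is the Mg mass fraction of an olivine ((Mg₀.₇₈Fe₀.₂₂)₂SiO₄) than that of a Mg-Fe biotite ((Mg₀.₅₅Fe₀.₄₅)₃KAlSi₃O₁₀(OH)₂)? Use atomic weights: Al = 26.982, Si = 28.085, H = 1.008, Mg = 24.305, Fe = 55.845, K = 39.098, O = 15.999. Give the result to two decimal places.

15.81 percentage points

First mineral: 37.916 g Mg in 154.569 g formula = 24.53 wt% Mg.
Second mineral: 40.103 g Mg in 459.833 g formula = 8.72 wt% Mg.
24.53% − 8.72% gives a difference of 15.81 percentage points.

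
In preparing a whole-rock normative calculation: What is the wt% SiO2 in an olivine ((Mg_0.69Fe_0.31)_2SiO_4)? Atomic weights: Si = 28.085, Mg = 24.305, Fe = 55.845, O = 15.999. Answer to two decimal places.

Molar mass of (Mg_0.69Fe_0.31)_2SiO_4 = 1.38×24.305 + 0.62×55.845 + 1×28.085 + 4×15.999 = 160.246 g/mol.
Each formula unit contains 1 Si, equivalent to 1/1 = 1.0000 mol SiO2.
M(SiO2) = 1×28.085 + 2×15.999 = 60.083 g/mol.
Mass of SiO2 per formula unit = 1.0000 × 60.083 = 60.083 g.
SiO2 wt% = 60.083 / 160.246 × 100 = 37.49%.

37.49 wt%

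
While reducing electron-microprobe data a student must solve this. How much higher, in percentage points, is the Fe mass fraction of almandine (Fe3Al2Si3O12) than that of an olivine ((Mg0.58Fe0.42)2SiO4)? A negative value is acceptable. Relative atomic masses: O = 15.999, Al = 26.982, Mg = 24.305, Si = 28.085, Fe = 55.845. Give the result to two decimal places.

5.60 percentage points

Fe in Fe3Al2Si3O12: molar mass 497.742 g/mol; 3×55.845 = 167.535 g → 33.66 wt%.
Fe in (Mg0.58Fe0.42)2SiO4: molar mass 167.185 g/mol; 0.84×55.845 = 46.910 g → 28.06 wt%.
Difference = 33.66 − 28.06 = 5.60 percentage points.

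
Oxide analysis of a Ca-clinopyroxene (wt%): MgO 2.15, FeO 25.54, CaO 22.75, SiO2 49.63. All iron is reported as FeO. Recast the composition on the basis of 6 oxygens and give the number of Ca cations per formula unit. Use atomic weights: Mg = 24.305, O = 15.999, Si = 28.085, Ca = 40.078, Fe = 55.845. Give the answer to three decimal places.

0.987 Ca apfu

MgO: 2.15/40.304 = 0.05334 mol → 0.05334 mol Mg, 0.05334 mol O.
FeO: 25.54/71.844 = 0.35549 mol → 0.35549 mol Fe, 0.35549 mol O.
CaO: 22.75/56.077 = 0.40569 mol → 0.40569 mol Ca, 0.40569 mol O.
SiO2: 49.63/60.083 = 0.82602 mol → 0.82602 mol Si, 1.65204 mol O.
Total oxygen = 2.46656 mol. Normalization factor = 6/2.46656 = 2.43254.
Ca per 6 O = 0.40569 × 2.43254 = 0.987.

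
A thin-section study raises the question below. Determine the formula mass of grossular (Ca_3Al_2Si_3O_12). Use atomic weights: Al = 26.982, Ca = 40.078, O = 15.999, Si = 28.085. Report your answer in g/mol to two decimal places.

450.44 g/mol

The formula mass is the sum 3*40.078 + 2*26.982 + 3*28.085 + 12*15.999.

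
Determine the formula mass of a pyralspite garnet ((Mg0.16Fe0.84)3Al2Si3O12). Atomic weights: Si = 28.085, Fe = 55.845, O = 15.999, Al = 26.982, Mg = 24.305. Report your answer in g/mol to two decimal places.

482.60 g/mol

M = 0.48·24.305 + 2.52·55.845 + 2·26.982 + 3·28.085 + 12·15.999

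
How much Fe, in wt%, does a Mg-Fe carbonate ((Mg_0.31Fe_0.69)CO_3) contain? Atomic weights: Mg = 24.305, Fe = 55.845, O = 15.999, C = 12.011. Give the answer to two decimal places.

36.33 wt%

M((Mg_0.31Fe_0.69)CO_3) = 106.076 g/mol.
Fe contributes 0.69 × 55.845 = 38.533 g per mole.
38.533/106.076 = 0.3633 → 36.33%.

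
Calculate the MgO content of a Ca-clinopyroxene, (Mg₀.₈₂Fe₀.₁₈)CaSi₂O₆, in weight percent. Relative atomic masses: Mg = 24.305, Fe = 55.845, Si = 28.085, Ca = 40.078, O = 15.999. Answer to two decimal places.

Molar mass of (Mg₀.₈₂Fe₀.₁₈)CaSi₂O₆ = 0.82·24.305 + 0.18·55.845 + 1·40.078 + 2·28.085 + 6·15.999 = 222.224 g/mol.
Each formula unit contains 0.82 Mg, equivalent to 0.82/1 = 0.8200 mol MgO.
M(MgO) = 1×24.305 + 1×15.999 = 40.304 g/mol.
Mass of MgO per formula unit = 0.8200 × 40.304 = 33.049 g.
MgO wt% = 33.049 / 222.224 × 100 = 14.87%.

14.87 wt%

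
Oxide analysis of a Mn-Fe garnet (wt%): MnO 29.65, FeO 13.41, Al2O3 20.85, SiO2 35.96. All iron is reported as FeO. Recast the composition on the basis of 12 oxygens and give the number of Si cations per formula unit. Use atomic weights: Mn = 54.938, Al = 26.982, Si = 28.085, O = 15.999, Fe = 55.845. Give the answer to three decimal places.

MnO (M=70.937): mol = 0.41798; Mn = 0.41798, O = 0.41798.
FeO (M=71.844): mol = 0.18665; Fe = 0.18665, O = 0.18665.
Al2O3 (M=101.961): mol = 0.20449; Al = 0.40898, O = 0.61347.
SiO2 (M=60.083): mol = 0.59851; Si = 0.59851, O = 1.19702.
ΣO = 2.41512; factor = 12/ΣO = 4.96870.
Si apfu = 0.59851 × 4.96870 = 2.974.

2.974 Si apfu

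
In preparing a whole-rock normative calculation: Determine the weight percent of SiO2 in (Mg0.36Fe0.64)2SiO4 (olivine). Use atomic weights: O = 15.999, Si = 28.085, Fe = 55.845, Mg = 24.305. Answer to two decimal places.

33.18 wt%

Formula mass = 181.062 g/mol.
1 Si → 1.0000 mol SiO2 per formula unit; M(SiO2) = 60.083, so SiO2 mass = 60.083 g.
60.083/181.062 × 100 = 33.18 wt%.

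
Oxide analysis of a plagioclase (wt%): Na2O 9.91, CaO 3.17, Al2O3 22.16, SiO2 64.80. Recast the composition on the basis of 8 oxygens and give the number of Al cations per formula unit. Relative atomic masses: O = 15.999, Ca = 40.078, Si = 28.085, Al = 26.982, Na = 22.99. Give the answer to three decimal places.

9.91 wt% Na2O ÷ 61.979 g/mol = 0.15989 mol, giving 0.31978 Na and 0.15989 O.
3.17 wt% CaO ÷ 56.077 g/mol = 0.05653 mol, giving 0.05653 Ca and 0.05653 O.
22.16 wt% Al2O3 ÷ 101.961 g/mol = 0.21734 mol, giving 0.43468 Al and 0.65202 O.
64.80 wt% SiO2 ÷ 60.083 g/mol = 1.07851 mol, giving 1.07851 Si and 2.15702 O.
Oxygen sums to 3.02546; scaling by 8/3.02546 = 2.64423 puts the formula on 8 O.
Al: 0.43468 × 2.64423 = 1.149 atoms per formula unit.

1.149 Al apfu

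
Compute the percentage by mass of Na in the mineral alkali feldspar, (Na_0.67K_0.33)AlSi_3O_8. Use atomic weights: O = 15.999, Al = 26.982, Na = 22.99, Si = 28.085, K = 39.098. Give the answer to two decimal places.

Molar mass of (Na_0.67K_0.33)AlSi_3O_8: 0.67·22.99 + 0.33·39.098 + 1·26.982 + 3·28.085 + 8·15.999 = 267.535 g/mol.
Mass of Na per formula unit: 0.67 × 22.99 = 15.403 g.
Weight fraction Na = 15.403 / 267.535 = 0.0576.

5.76 wt%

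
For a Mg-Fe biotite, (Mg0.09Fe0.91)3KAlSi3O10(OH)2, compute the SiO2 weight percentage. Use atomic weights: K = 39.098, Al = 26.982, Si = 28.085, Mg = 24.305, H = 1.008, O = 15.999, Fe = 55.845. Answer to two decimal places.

Formula mass = 503.358 g/mol.
3 Si → 3.0000 mol SiO2 per formula unit; M(SiO2) = 60.083, so SiO2 mass = 180.249 g.
180.249/503.358 × 100 = 35.81 wt%.

35.81 wt%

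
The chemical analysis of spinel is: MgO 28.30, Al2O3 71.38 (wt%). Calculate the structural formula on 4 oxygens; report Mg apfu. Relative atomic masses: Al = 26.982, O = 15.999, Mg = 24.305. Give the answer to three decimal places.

MgO: 28.30/40.304 = 0.70216 mol → 0.70216 mol Mg, 0.70216 mol O.
Al2O3: 71.38/101.961 = 0.70007 mol → 1.40014 mol Al, 2.10021 mol O.
Total oxygen = 2.80237 mol. Normalization factor = 4/2.80237 = 1.42736.
Mg per 4 O = 0.70216 × 1.42736 = 1.002.

1.002 Mg apfu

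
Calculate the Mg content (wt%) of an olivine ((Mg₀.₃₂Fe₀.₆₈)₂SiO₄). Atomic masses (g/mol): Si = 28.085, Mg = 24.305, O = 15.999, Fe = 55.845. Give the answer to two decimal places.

8.47 wt%

Formula mass = 0.64·24.305 + 1.36·55.845 + 1·28.085 + 4·15.999 = 183.585 g/mol, of which 15.555 g is Mg.
So Mg makes up 15.555/183.585 = 0.0847 of the mass, i.e. 8.47%.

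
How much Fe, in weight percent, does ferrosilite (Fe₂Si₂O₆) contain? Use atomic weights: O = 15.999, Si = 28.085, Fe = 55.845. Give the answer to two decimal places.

42.33 weight percent

Formula mass = 2·55.845 + 2·28.085 + 6·15.999 = 263.854 g/mol, of which 111.690 g is Fe.
So Fe makes up 111.690/263.854 = 0.4233 of the mass, i.e. 42.33%.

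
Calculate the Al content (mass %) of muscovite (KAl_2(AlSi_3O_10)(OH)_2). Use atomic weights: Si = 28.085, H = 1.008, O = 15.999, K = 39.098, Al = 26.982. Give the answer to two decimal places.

M(KAl_2(AlSi_3O_10)(OH)_2) = 398.303 g/mol.
Al contributes 3 × 26.982 = 80.946 g per mole.
80.946/398.303 = 0.2032 → 20.32%.

20.32 mass %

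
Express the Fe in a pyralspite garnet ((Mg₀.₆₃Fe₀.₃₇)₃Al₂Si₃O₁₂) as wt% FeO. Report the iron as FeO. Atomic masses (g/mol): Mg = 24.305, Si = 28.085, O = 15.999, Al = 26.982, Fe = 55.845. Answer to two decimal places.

Molar mass of (Mg₀.₆₃Fe₀.₃₇)₃Al₂Si₃O₁₂ = 1.89*24.305 + 1.11*55.845 + 2*26.982 + 3*28.085 + 12*15.999 = 438.131 g/mol.
Each formula unit contains 1.11 Fe, equivalent to 1.11/1 = 1.1100 mol FeO.
M(FeO) = 1×55.845 + 1×15.999 = 71.844 g/mol.
Mass of FeO per formula unit = 1.1100 × 71.844 = 79.747 g.
FeO wt% = 79.747 / 438.131 × 100 = 18.20%.

18.20 wt%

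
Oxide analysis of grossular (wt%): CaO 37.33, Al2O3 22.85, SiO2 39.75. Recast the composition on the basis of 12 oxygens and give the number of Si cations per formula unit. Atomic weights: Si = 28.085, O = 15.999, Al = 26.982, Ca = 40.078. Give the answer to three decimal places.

CaO: 37.33/56.077 = 0.66569 mol → 0.66569 mol Ca, 0.66569 mol O.
Al2O3: 22.85/101.961 = 0.22411 mol → 0.44822 mol Al, 0.67233 mol O.
SiO2: 39.75/60.083 = 0.66158 mol → 0.66158 mol Si, 1.32316 mol O.
Total oxygen = 2.66118 mol. Normalization factor = 12/2.66118 = 4.50928.
Si per 12 O = 0.66158 × 4.50928 = 2.983.

2.983 Si apfu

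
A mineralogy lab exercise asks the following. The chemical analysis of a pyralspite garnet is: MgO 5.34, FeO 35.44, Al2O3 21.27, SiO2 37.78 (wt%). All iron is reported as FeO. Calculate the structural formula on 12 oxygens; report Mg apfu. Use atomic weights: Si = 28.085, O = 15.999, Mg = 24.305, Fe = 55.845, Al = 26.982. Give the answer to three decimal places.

MgO: 5.34/40.304 = 0.13249 mol → 0.13249 mol Mg, 0.13249 mol O.
FeO: 35.44/71.844 = 0.49329 mol → 0.49329 mol Fe, 0.49329 mol O.
Al2O3: 21.27/101.961 = 0.20861 mol → 0.41722 mol Al, 0.62583 mol O.
SiO2: 37.78/60.083 = 0.62880 mol → 0.62880 mol Si, 1.25760 mol O.
Total oxygen = 2.50921 mol. Normalization factor = 12/2.50921 = 4.78238.
Mg per 12 O = 0.13249 × 4.78238 = 0.634.

0.634 Mg apfu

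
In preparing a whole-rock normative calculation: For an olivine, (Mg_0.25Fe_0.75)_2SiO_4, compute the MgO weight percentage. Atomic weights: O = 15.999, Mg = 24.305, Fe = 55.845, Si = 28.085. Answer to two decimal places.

10.72 wt%

Molar mass of (Mg_0.25Fe_0.75)_2SiO_4 = 0.50*24.305 + 1.50*55.845 + 1*28.085 + 4*15.999 = 188.001 g/mol.
Each formula unit contains 0.50 Mg, equivalent to 0.50/1 = 0.5000 mol MgO.
M(MgO) = 1×24.305 + 1×15.999 = 40.304 g/mol.
Mass of MgO per formula unit = 0.5000 × 40.304 = 20.152 g.
MgO wt% = 20.152 / 188.001 × 100 = 10.72%.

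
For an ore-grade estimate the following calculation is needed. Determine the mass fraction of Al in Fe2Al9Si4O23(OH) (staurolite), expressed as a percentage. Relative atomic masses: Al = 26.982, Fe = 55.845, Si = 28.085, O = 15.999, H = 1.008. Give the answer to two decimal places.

Molar mass of Fe2Al9Si4O23(OH): 2×55.845 + 9×26.982 + 4×28.085 + 24×15.999 + 1×1.008 = 851.852 g/mol.
Mass of Al per formula unit: 9 × 26.982 = 242.838 g.
Weight fraction Al = 242.838 / 851.852 = 0.2851.

28.51 mass %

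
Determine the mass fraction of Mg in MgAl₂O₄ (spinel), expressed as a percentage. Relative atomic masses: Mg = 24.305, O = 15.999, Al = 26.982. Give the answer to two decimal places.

Molar mass of MgAl₂O₄: 1*24.305 + 2*26.982 + 4*15.999 = 142.265 g/mol.
Mass of Mg per formula unit: 1 × 24.305 = 24.305 g.
Weight fraction Mg = 24.305 / 142.265 = 0.1708.

17.08 weight percent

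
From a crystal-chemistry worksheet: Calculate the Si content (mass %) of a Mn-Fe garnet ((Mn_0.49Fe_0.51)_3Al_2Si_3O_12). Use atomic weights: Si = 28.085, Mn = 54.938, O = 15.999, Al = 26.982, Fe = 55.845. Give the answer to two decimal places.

16.97 mass %

Molar mass of (Mn_0.49Fe_0.51)_3Al_2Si_3O_12: 1.47·54.938 + 1.53·55.845 + 2·26.982 + 3·28.085 + 12·15.999 = 496.409 g/mol.
Mass of Si per formula unit: 3 × 28.085 = 84.255 g.
Weight fraction Si = 84.255 / 496.409 = 0.1697.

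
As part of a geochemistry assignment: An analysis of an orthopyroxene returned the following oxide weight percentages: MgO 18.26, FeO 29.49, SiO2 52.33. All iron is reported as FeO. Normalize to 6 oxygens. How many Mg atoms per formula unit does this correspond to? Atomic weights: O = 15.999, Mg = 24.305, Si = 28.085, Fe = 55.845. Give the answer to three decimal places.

1.043 Mg apfu

MgO: 18.26/40.304 = 0.45306 mol → 0.45306 mol Mg, 0.45306 mol O.
FeO: 29.49/71.844 = 0.41047 mol → 0.41047 mol Fe, 0.41047 mol O.
SiO2: 52.33/60.083 = 0.87096 mol → 0.87096 mol Si, 1.74192 mol O.
Total oxygen = 2.60545 mol. Normalization factor = 6/2.60545 = 2.30287.
Mg per 6 O = 0.45306 × 2.30287 = 1.043.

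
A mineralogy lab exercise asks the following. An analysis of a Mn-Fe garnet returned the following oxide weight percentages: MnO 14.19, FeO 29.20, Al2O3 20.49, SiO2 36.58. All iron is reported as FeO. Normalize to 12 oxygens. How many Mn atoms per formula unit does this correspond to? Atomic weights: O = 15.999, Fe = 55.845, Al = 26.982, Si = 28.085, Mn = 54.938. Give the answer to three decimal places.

MnO (M=70.937): mol = 0.20004; Mn = 0.20004, O = 0.20004.
FeO (M=71.844): mol = 0.40644; Fe = 0.40644, O = 0.40644.
Al2O3 (M=101.961): mol = 0.20096; Al = 0.40192, O = 0.60288.
SiO2 (M=60.083): mol = 0.60882; Si = 0.60882, O = 1.21764.
ΣO = 2.42700; factor = 12/ΣO = 4.94438.
Mn apfu = 0.20004 × 4.94438 = 0.989.

0.989 Mn apfu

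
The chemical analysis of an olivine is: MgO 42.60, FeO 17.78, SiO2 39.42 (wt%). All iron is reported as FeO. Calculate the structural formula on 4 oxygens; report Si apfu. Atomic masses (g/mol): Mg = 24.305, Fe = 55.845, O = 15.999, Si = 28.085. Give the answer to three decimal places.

MgO: 42.60/40.304 = 1.05697 mol → 1.05697 mol Mg, 1.05697 mol O.
FeO: 17.78/71.844 = 0.24748 mol → 0.24748 mol Fe, 0.24748 mol O.
SiO2: 39.42/60.083 = 0.65609 mol → 0.65609 mol Si, 1.31218 mol O.
Total oxygen = 2.61663 mol. Normalization factor = 4/2.61663 = 1.52868.
Si per 4 O = 0.65609 × 1.52868 = 1.003.

1.003 Si apfu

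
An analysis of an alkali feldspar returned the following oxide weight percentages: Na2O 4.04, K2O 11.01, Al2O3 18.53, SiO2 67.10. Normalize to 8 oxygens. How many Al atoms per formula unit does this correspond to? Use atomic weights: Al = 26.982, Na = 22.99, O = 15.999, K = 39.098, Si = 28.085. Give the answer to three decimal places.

0.982 Al apfu

Na2O (M=61.979): mol = 0.06518; Na = 0.13036, O = 0.06518.
K2O (M=94.195): mol = 0.11689; K = 0.23378, O = 0.11689.
Al2O3 (M=101.961): mol = 0.18174; Al = 0.36348, O = 0.54522.
SiO2 (M=60.083): mol = 1.11679; Si = 1.11679, O = 2.23358.
ΣO = 2.96087; factor = 8/ΣO = 2.70191.
Al apfu = 0.36348 × 2.70191 = 0.982.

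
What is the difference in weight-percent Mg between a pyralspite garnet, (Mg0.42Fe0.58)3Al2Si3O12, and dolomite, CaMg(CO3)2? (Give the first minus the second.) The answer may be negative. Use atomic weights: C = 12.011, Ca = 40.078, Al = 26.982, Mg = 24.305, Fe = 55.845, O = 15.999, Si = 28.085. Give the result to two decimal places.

-6.49 percentage points

First mineral: 30.624 g Mg in 458.002 g formula = 6.69 wt% Mg.
Second mineral: 24.305 g Mg in 184.399 g formula = 13.18 wt% Mg.
6.69% − 13.18% gives a difference of -6.49 percentage points.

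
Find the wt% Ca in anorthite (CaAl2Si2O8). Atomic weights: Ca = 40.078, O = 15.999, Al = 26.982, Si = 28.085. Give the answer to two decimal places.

14.41 wt%

M(CaAl2Si2O8) = 278.204 g/mol.
Ca contributes 1 × 40.078 = 40.078 g per mole.
40.078/278.204 = 0.1441 → 14.41%.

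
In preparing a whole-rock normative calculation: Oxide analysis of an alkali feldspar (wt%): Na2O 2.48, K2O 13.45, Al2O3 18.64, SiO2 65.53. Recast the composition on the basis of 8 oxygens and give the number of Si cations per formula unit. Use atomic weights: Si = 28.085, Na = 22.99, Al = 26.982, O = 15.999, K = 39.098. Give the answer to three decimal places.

2.996 Si apfu

Na2O (M=61.979): mol = 0.04001; Na = 0.08002, O = 0.04001.
K2O (M=94.195): mol = 0.14279; K = 0.28558, O = 0.14279.
Al2O3 (M=101.961): mol = 0.18281; Al = 0.36562, O = 0.54843.
SiO2 (M=60.083): mol = 1.09066; Si = 1.09066, O = 2.18132.
ΣO = 2.91255; factor = 8/ΣO = 2.74673.
Si apfu = 1.09066 × 2.74673 = 2.996.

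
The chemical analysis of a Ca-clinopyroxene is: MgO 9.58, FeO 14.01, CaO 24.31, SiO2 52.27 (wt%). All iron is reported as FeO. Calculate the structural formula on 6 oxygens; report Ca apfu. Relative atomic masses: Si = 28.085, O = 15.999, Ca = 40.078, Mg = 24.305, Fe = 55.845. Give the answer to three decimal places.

9.58 wt% MgO ÷ 40.304 g/mol = 0.23769 mol, giving 0.23769 Mg and 0.23769 O.
14.01 wt% FeO ÷ 71.844 g/mol = 0.19501 mol, giving 0.19501 Fe and 0.19501 O.
24.31 wt% CaO ÷ 56.077 g/mol = 0.43351 mol, giving 0.43351 Ca and 0.43351 O.
52.27 wt% SiO2 ÷ 60.083 g/mol = 0.86996 mol, giving 0.86996 Si and 1.73992 O.
Oxygen sums to 2.60613; scaling by 6/2.60613 = 2.30226 puts the formula on 6 O.
Ca: 0.43351 × 2.30226 = 0.998 atoms per formula unit.

0.998 Ca apfu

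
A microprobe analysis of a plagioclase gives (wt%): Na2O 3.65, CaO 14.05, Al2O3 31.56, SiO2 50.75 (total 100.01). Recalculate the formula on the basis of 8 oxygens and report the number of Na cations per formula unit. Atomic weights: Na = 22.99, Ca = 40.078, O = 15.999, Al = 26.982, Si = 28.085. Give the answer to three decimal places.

Na2O: 3.65/61.979 = 0.05889 mol → 0.11778 mol Na, 0.05889 mol O.
CaO: 14.05/56.077 = 0.25055 mol → 0.25055 mol Ca, 0.25055 mol O.
Al2O3: 31.56/101.961 = 0.30953 mol → 0.61906 mol Al, 0.92859 mol O.
SiO2: 50.75/60.083 = 0.84466 mol → 0.84466 mol Si, 1.68932 mol O.
Total oxygen = 2.92735 mol. Normalization factor = 8/2.92735 = 2.73285.
Na per 8 O = 0.11778 × 2.73285 = 0.322.

0.322 Na apfu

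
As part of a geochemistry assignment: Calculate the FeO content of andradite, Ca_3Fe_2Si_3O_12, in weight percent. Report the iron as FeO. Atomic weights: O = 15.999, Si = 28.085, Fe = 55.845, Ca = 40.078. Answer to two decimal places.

Formula mass = 508.167 g/mol.
2 Fe → 2.0000 mol FeO per formula unit; M(FeO) = 71.844, so FeO mass = 143.688 g.
143.688/508.167 × 100 = 28.28 wt%.

28.28 wt%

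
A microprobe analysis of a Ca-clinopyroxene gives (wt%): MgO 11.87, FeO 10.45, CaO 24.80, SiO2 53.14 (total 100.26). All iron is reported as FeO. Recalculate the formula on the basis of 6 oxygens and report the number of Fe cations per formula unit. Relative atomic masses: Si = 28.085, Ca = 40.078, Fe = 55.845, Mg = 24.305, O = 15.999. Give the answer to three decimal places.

MgO (M=40.304): mol = 0.29451; Mg = 0.29451, O = 0.29451.
FeO (M=71.844): mol = 0.14545; Fe = 0.14545, O = 0.14545.
CaO (M=56.077): mol = 0.44225; Ca = 0.44225, O = 0.44225.
SiO2 (M=60.083): mol = 0.88444; Si = 0.88444, O = 1.76888.
ΣO = 2.65109; factor = 6/ΣO = 2.26322.
Fe apfu = 0.14545 × 2.26322 = 0.329.

0.329 Fe apfu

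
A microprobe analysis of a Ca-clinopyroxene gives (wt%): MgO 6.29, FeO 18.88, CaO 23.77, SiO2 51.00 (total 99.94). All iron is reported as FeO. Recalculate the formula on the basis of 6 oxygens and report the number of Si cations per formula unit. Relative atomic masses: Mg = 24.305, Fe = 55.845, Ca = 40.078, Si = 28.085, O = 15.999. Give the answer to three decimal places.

MgO (M=40.304): mol = 0.15606; Mg = 0.15606, O = 0.15606.
FeO (M=71.844): mol = 0.26279; Fe = 0.26279, O = 0.26279.
CaO (M=56.077): mol = 0.42388; Ca = 0.42388, O = 0.42388.
SiO2 (M=60.083): mol = 0.84883; Si = 0.84883, O = 1.69766.
ΣO = 2.54039; factor = 6/ΣO = 2.36184.
Si apfu = 0.84883 × 2.36184 = 2.005.

2.005 Si apfu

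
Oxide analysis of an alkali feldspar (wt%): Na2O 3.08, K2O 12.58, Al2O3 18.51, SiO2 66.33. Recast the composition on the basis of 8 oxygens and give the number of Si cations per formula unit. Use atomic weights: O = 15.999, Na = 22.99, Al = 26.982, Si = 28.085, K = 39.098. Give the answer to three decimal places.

3.008 Si apfu

Na2O (M=61.979): mol = 0.04969; Na = 0.09938, O = 0.04969.
K2O (M=94.195): mol = 0.13355; K = 0.26710, O = 0.13355.
Al2O3 (M=101.961): mol = 0.18154; Al = 0.36308, O = 0.54462.
SiO2 (M=60.083): mol = 1.10397; Si = 1.10397, O = 2.20794.
ΣO = 2.93580; factor = 8/ΣO = 2.72498.
Si apfu = 1.10397 × 2.72498 = 3.008.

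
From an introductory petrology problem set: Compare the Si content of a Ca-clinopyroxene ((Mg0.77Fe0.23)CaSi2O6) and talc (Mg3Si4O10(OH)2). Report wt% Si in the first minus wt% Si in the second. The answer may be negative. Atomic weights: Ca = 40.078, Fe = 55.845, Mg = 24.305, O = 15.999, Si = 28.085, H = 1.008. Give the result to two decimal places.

-4.52 percentage points

M((Mg0.77Fe0.23)CaSi2O6) = 223.801 g/mol, so wt% Si = 56.170/223.801 × 100 = 25.10%.
M(Mg3Si4O10(OH)2) = 379.259 g/mol, so wt% Si = 112.340/379.259 × 100 = 29.62%.
25.10 − 29.62 = -4.52 pp.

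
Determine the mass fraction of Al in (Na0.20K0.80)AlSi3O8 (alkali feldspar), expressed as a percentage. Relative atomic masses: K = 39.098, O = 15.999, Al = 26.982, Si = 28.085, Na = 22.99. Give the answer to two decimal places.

Molar mass of (Na0.20K0.80)AlSi3O8: 0.20×22.99 + 0.80×39.098 + 1×26.982 + 3×28.085 + 8×15.999 = 275.105 g/mol.
Mass of Al per formula unit: 1 × 26.982 = 26.982 g.
Weight fraction Al = 26.982 / 275.105 = 0.0981.

9.81 mass %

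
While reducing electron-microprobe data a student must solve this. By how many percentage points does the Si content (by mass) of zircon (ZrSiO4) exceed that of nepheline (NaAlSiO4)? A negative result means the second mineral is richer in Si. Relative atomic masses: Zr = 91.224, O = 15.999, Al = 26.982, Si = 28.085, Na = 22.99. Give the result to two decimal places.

M(ZrSiO4) = 183.305 g/mol, so wt% Si = 28.085/183.305 × 100 = 15.32%.
M(NaAlSiO4) = 142.053 g/mol, so wt% Si = 28.085/142.053 × 100 = 19.77%.
15.32 − 19.77 = -4.45 pp.

-4.45 percentage points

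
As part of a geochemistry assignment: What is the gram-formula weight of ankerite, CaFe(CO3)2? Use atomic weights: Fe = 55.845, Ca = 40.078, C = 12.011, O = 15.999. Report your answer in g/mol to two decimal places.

215.94 g/mol

M = 1×40.078 + 1×55.845 + 2×12.011 + 6×15.999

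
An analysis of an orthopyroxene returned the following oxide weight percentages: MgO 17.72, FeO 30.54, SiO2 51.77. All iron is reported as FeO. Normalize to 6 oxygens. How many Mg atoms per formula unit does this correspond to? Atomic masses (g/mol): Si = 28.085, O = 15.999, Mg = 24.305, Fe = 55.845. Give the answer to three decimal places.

MgO: 17.72/40.304 = 0.43966 mol → 0.43966 mol Mg, 0.43966 mol O.
FeO: 30.54/71.844 = 0.42509 mol → 0.42509 mol Fe, 0.42509 mol O.
SiO2: 51.77/60.083 = 0.86164 mol → 0.86164 mol Si, 1.72328 mol O.
Total oxygen = 2.58803 mol. Normalization factor = 6/2.58803 = 2.31837.
Mg per 6 O = 0.43966 × 2.31837 = 1.019.

1.019 Mg apfu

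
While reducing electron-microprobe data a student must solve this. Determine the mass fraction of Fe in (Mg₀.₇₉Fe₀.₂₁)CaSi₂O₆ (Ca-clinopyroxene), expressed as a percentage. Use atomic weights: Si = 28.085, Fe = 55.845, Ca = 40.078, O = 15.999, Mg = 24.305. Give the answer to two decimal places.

M((Mg₀.₇₉Fe₀.₂₁)CaSi₂O₆) = 223.170 g/mol.
Fe contributes 0.21 × 55.845 = 11.727 g per mole.
11.727/223.170 = 0.0525 → 5.25%.

5.25 wt%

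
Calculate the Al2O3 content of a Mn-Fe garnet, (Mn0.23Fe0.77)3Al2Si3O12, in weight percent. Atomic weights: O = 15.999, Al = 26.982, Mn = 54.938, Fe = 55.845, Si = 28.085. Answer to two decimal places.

Formula mass = 497.116 g/mol.
2 Al → 1.0000 mol Al2O3 per formula unit; M(Al2O3) = 101.961, so Al2O3 mass = 101.961 g.
101.961/497.116 × 100 = 20.51 wt%.

20.51 wt%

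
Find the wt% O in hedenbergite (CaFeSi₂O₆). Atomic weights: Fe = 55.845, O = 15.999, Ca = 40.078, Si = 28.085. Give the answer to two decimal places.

38.69 mass %

Molar mass of CaFeSi₂O₆: 1×40.078 + 1×55.845 + 2×28.085 + 6×15.999 = 248.087 g/mol.
Mass of O per formula unit: 6 × 15.999 = 95.994 g.
Weight fraction O = 95.994 / 248.087 = 0.3869.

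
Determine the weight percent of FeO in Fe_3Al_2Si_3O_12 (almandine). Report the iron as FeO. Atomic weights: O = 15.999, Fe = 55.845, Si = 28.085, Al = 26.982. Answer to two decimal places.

43.30 wt%

Formula mass = 497.742 g/mol.
3 Fe → 3.0000 mol FeO per formula unit; M(FeO) = 71.844, so FeO mass = 215.532 g.
215.532/497.742 × 100 = 43.30 wt%.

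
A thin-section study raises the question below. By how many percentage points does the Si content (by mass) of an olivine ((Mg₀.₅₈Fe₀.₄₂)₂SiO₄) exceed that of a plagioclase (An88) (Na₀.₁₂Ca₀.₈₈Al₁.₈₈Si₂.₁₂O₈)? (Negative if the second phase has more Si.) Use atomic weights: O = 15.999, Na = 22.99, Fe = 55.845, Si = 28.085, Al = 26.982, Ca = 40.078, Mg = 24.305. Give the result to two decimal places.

-4.75 percentage points

M((Mg₀.₅₈Fe₀.₄₂)₂SiO₄) = 167.185 g/mol, so wt% Si = 28.085/167.185 × 100 = 16.80%.
M(Na₀.₁₂Ca₀.₈₈Al₁.₈₈Si₂.₁₂O₈) = 276.286 g/mol, so wt% Si = 59.540/276.286 × 100 = 21.55%.
16.80 − 21.55 = -4.75 pp.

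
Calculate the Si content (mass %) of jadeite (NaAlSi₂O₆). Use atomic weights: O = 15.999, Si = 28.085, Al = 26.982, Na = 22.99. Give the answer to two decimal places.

27.79 mass %

Formula mass = 1·22.99 + 1·26.982 + 2·28.085 + 6·15.999 = 202.136 g/mol, of which 56.170 g is Si.
So Si makes up 56.170/202.136 = 0.2779 of the mass, i.e. 27.79%.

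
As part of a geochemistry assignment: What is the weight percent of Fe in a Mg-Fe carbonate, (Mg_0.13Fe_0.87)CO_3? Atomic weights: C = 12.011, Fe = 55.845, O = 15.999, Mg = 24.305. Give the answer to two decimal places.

43.48 wt%

M((Mg_0.13Fe_0.87)CO_3) = 111.753 g/mol.
Fe contributes 0.87 × 55.845 = 48.585 g per mole.
48.585/111.753 = 0.4348 → 43.48%.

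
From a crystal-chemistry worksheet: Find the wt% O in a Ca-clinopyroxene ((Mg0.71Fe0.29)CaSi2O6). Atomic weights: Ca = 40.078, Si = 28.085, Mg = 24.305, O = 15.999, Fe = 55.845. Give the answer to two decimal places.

Formula mass = 0.71×24.305 + 0.29×55.845 + 1×40.078 + 2×28.085 + 6×15.999 = 225.694 g/mol, of which 95.994 g is O.
So O makes up 95.994/225.694 = 0.4253 of the mass, i.e. 42.53%.

42.53 mass %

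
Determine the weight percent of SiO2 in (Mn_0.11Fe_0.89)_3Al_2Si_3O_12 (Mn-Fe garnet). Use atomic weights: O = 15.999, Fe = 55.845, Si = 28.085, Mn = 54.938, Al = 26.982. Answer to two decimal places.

36.24 wt%

M((Mn_0.11Fe_0.89)_3Al_2Si_3O_12) = 497.443 g/mol; M(SiO2) = 60.083 g/mol.
Moles SiO2 per formula unit = 3 Si ÷ 1 = 3.0000.
SiO2 fraction = (3.0000 × 60.083) / 497.443 = 180.249/497.443 = 0.3624.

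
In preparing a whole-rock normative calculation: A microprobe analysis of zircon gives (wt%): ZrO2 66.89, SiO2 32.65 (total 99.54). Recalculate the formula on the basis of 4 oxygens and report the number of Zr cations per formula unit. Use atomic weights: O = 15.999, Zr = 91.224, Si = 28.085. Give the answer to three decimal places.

ZrO2: 66.89/123.222 = 0.54284 mol → 0.54284 mol Zr, 1.08568 mol O.
SiO2: 32.65/60.083 = 0.54341 mol → 0.54341 mol Si, 1.08682 mol O.
Total oxygen = 2.17250 mol. Normalization factor = 4/2.17250 = 1.84120.
Zr per 4 O = 0.54284 × 1.84120 = 0.999.

0.999 Zr apfu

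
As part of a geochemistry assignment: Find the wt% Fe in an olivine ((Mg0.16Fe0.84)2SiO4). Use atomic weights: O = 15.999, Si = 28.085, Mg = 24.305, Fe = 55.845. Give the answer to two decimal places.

48.44 weight percent

Formula mass = 0.32·24.305 + 1.68·55.845 + 1·28.085 + 4·15.999 = 193.678 g/mol, of which 93.820 g is Fe.
So Fe makes up 93.820/193.678 = 0.4844 of the mass, i.e. 48.44%.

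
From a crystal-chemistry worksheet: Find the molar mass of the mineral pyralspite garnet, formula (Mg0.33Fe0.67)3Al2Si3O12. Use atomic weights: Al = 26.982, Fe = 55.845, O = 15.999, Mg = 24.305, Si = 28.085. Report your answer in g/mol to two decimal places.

466.52 g/mol

The formula mass is the sum 0.99(24.305) + 2.01(55.845) + 2(26.982) + 3(28.085) + 12(15.999).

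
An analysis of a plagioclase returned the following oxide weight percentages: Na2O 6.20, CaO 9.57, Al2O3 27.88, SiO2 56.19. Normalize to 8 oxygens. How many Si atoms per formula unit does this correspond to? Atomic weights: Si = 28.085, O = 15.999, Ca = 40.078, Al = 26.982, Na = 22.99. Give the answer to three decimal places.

2.526 Si apfu

6.20 wt% Na2O ÷ 61.979 g/mol = 0.10003 mol, giving 0.20006 Na and 0.10003 O.
9.57 wt% CaO ÷ 56.077 g/mol = 0.17066 mol, giving 0.17066 Ca and 0.17066 O.
27.88 wt% Al2O3 ÷ 101.961 g/mol = 0.27344 mol, giving 0.54688 Al and 0.82032 O.
56.19 wt% SiO2 ÷ 60.083 g/mol = 0.93521 mol, giving 0.93521 Si and 1.87042 O.
Oxygen sums to 2.96143; scaling by 8/2.96143 = 2.70140 puts the formula on 8 O.
Si: 0.93521 × 2.70140 = 2.526 atoms per formula unit.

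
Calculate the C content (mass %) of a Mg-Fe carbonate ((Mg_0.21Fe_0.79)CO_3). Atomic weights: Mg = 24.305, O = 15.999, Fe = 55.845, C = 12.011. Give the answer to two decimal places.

Formula mass = 0.21·24.305 + 0.79·55.845 + 1·12.011 + 3·15.999 = 109.230 g/mol, of which 12.011 g is C.
So C makes up 12.011/109.230 = 0.1100 of the mass, i.e. 11.00%.

11.00 mass %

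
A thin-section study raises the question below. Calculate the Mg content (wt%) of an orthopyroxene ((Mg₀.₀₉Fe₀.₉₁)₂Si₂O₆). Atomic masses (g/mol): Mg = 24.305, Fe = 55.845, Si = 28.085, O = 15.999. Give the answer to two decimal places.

Molar mass of (Mg₀.₀₉Fe₀.₉₁)₂Si₂O₆: 0.18×24.305 + 1.82×55.845 + 2×28.085 + 6×15.999 = 258.177 g/mol.
Mass of Mg per formula unit: 0.18 × 24.305 = 4.375 g.
Weight fraction Mg = 4.375 / 258.177 = 0.0169.

1.69 wt%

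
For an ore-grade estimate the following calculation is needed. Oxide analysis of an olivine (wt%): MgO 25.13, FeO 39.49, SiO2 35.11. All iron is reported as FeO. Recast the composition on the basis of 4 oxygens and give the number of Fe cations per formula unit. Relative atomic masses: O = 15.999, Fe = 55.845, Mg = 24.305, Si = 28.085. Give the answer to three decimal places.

0.939 Fe apfu

MgO (M=40.304): mol = 0.62351; Mg = 0.62351, O = 0.62351.
FeO (M=71.844): mol = 0.54966; Fe = 0.54966, O = 0.54966.
SiO2 (M=60.083): mol = 0.58436; Si = 0.58436, O = 1.16872.
ΣO = 2.34189; factor = 4/ΣO = 1.70802.
Fe apfu = 0.54966 × 1.70802 = 0.939.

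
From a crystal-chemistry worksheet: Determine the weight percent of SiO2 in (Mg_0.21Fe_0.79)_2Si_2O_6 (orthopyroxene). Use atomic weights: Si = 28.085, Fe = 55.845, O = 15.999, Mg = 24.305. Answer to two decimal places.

M((Mg_0.21Fe_0.79)_2Si_2O_6) = 250.607 g/mol; M(SiO2) = 60.083 g/mol.
Moles SiO2 per formula unit = 2 Si ÷ 1 = 2.0000.
SiO2 fraction = (2.0000 × 60.083) / 250.607 = 120.166/250.607 = 0.4795.

47.95 wt%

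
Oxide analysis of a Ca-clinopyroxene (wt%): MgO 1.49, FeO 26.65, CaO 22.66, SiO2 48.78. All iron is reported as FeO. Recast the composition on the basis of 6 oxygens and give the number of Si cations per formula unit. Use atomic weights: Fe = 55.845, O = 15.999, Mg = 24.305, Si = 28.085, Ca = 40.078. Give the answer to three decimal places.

2.000 Si apfu

MgO (M=40.304): mol = 0.03697; Mg = 0.03697, O = 0.03697.
FeO (M=71.844): mol = 0.37094; Fe = 0.37094, O = 0.37094.
CaO (M=56.077): mol = 0.40409; Ca = 0.40409, O = 0.40409.
SiO2 (M=60.083): mol = 0.81188; Si = 0.81188, O = 1.62376.
ΣO = 2.43576; factor = 6/ΣO = 2.46330.
Si apfu = 0.81188 × 2.46330 = 2.000.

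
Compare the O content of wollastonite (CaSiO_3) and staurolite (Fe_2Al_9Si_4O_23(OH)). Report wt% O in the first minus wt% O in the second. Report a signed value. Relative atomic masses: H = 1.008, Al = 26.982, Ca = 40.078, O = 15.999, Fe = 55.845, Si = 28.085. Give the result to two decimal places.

-3.76 percentage points

O in CaSiO_3: molar mass 116.160 g/mol; 3×15.999 = 47.997 g → 41.32 wt%.
O in Fe_2Al_9Si_4O_23(OH): molar mass 851.852 g/mol; 24×15.999 = 383.976 g → 45.08 wt%.
Difference = 41.32 − 45.08 = -3.76 percentage points.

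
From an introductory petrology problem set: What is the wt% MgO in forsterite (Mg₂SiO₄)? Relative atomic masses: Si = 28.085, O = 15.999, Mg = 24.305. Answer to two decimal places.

57.29 wt%

Formula mass = 140.691 g/mol.
2 Mg → 2.0000 mol MgO per formula unit; M(MgO) = 40.304, so MgO mass = 80.608 g.
80.608/140.691 × 100 = 57.29 wt%.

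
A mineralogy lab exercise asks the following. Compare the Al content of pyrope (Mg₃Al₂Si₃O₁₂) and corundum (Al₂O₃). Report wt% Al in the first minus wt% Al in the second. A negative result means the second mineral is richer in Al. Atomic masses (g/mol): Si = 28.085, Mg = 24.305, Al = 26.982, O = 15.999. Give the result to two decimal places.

M(Mg₃Al₂Si₃O₁₂) = 403.122 g/mol, so wt% Al = 53.964/403.122 × 100 = 13.39%.
M(Al₂O₃) = 101.961 g/mol, so wt% Al = 53.964/101.961 × 100 = 52.93%.
13.39 − 52.93 = -39.54 pp.

-39.54 percentage points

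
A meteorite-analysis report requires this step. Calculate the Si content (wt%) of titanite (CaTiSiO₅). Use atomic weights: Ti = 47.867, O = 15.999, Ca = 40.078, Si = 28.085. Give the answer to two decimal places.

Molar mass of CaTiSiO₅: 1*40.078 + 1*47.867 + 1*28.085 + 5*15.999 = 196.025 g/mol.
Mass of Si per formula unit: 1 × 28.085 = 28.085 g.
Weight fraction Si = 28.085 / 196.025 = 0.1433.

14.33 wt%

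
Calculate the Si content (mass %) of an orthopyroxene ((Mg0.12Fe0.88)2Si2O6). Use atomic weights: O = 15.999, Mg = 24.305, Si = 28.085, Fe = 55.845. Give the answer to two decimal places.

21.92 mass %

M((Mg0.12Fe0.88)2Si2O6) = 256.284 g/mol.
Si contributes 2 × 28.085 = 56.170 g per mole.
56.170/256.284 = 0.2192 → 21.92%.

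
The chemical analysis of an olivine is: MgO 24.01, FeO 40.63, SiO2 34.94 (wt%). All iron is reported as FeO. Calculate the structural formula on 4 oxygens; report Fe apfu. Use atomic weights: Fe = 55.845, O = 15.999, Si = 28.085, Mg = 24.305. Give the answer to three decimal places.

0.973 Fe apfu

MgO (M=40.304): mol = 0.59572; Mg = 0.59572, O = 0.59572.
FeO (M=71.844): mol = 0.56553; Fe = 0.56553, O = 0.56553.
SiO2 (M=60.083): mol = 0.58153; Si = 0.58153, O = 1.16306.
ΣO = 2.32431; factor = 4/ΣO = 1.72094.
Fe apfu = 0.56553 × 1.72094 = 0.973.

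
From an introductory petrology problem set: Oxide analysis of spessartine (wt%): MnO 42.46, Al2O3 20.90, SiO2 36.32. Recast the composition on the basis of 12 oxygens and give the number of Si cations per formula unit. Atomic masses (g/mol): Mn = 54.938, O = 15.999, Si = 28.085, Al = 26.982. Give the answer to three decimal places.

2.994 Si apfu

42.46 wt% MnO ÷ 70.937 g/mol = 0.59856 mol, giving 0.59856 Mn and 0.59856 O.
20.90 wt% Al2O3 ÷ 101.961 g/mol = 0.20498 mol, giving 0.40996 Al and 0.61494 O.
36.32 wt% SiO2 ÷ 60.083 g/mol = 0.60450 mol, giving 0.60450 Si and 1.20900 O.
Oxygen sums to 2.42250; scaling by 12/2.42250 = 4.95356 puts the formula on 12 O.
Si: 0.60450 × 4.95356 = 2.994 atoms per formula unit.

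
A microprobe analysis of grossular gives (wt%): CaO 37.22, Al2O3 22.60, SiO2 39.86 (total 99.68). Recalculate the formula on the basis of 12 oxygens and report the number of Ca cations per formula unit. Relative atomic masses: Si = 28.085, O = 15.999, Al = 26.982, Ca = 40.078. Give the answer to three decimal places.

37.22 wt% CaO ÷ 56.077 g/mol = 0.66373 mol, giving 0.66373 Ca and 0.66373 O.
22.60 wt% Al2O3 ÷ 101.961 g/mol = 0.22165 mol, giving 0.44330 Al and 0.66495 O.
39.86 wt% SiO2 ÷ 60.083 g/mol = 0.66342 mol, giving 0.66342 Si and 1.32684 O.
Oxygen sums to 2.65552; scaling by 12/2.65552 = 4.51889 puts the formula on 12 O.
Ca: 0.66373 × 4.51889 = 2.999 atoms per formula unit.

2.999 Ca apfu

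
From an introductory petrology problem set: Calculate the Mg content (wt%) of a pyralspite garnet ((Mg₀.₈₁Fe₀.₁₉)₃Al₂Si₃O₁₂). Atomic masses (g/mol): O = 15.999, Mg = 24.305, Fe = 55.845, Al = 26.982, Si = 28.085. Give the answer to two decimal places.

Molar mass of (Mg₀.₈₁Fe₀.₁₉)₃Al₂Si₃O₁₂: 2.43*24.305 + 0.57*55.845 + 2*26.982 + 3*28.085 + 12*15.999 = 421.100 g/mol.
Mass of Mg per formula unit: 2.43 × 24.305 = 59.061 g.
Weight fraction Mg = 59.061 / 421.100 = 0.1403.

14.03 wt%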